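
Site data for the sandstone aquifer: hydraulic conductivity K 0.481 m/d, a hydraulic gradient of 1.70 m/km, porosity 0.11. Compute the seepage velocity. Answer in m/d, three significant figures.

0.00743 m/d

q = Ki = 0.481 × 0.0017 = 8.177e-4 m/d
v = Ki/n = 0.481·0.0017/0.11 = 0.007434 m/d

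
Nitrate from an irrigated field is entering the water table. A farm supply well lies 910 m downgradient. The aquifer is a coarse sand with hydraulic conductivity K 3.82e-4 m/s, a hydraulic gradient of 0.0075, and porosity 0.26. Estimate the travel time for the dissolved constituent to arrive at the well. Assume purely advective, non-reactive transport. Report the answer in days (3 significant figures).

K = 3.82e-4 m/s × 86400 s/d = 33.00 m/d
q = Ki = 33.00 × 0.0075 = 0.2475 m/d
v_s = q/n_e = 0.2475/0.26 = 0.9521 m/d
t = L / v = 910 / 0.9521 = 955.8 d

956 days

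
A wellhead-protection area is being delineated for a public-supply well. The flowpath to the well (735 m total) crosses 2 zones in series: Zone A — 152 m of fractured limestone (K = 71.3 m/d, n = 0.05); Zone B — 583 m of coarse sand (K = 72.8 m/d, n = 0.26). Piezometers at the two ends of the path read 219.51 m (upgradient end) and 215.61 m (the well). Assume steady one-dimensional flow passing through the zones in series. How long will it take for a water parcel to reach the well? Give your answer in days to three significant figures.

Total head drop ΔH = 219.51 − 215.61 = 3.90 m
Continuity: the same q passes through each zone, so ΔH = q·Σ(L_j/K_j) — the zones act as resistances in series.
Σ(L/K) = 152/71.3 + 583/72.8 = 2.132 + 8.008 = 10.14 d
q = ΔH / Σ(L/K) = 3.90 / 10.14 = 0.3846 m/d (same in every zone)
Zone A: v = q/n = 0.3846/0.05 = 7.692 m/d → t_A = 152/7.692 = 19.76 d
Zone B: v = q/n = 0.3846/0.26 = 1.479 m/d → t_B = 583/1.479 = 394.1 d
Total t = 19.76 + 394.1 = 413.9 d

414 days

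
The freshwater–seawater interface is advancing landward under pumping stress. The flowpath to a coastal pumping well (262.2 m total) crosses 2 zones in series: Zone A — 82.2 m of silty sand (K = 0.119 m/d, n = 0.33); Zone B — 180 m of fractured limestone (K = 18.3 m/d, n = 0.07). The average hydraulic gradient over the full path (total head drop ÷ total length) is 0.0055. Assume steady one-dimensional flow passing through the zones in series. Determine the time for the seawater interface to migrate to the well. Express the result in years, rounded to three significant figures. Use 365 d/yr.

Continuity: the same q passes through each zone, so ΔH = q·Σ(L_j/K_j) — the zones act as resistances in series.
Σ(L/K) = 82.2/0.119 + 180/18.3 = 690.8 + 9.836 = 700.6 d
K_eq = L_total / Σ(L/K) = 262.2 / 700.6 = 0.3743 m/d
q = K_eq · i = 0.3743 × 0.0055 = 0.002058 m/d (same in every zone)
Zone A: v = q/n = 0.002058/0.33 = 0.006238 m/d → t_A = 82.2/0.006238 = 13180 d
Zone B: v = q/n = 0.002058/0.07 = 0.02941 m/d → t_B = 180/0.02941 = 6121 d
Total t = 13180 + 6121 = 19300 d
   = 19300 / 365 = 52.9 yr

52.9 years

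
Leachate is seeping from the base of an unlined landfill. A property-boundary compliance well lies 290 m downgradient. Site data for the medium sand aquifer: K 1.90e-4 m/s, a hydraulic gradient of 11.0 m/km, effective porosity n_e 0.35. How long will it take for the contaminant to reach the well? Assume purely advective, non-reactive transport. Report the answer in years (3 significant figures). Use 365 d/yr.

K = 1.90e-4 m/s × 86400 s/d = 16.42 m/d
Darcy flux q = K·i = 16.42 × 0.011 = 0.1806 m/d
v = Ki/n = 16.42·0.011/0.35 = 0.5159 m/d
t = L / v = 290 / 0.5159 = 562.1 d
   = 562.1 / 365 = 1.54 yr

1.54 years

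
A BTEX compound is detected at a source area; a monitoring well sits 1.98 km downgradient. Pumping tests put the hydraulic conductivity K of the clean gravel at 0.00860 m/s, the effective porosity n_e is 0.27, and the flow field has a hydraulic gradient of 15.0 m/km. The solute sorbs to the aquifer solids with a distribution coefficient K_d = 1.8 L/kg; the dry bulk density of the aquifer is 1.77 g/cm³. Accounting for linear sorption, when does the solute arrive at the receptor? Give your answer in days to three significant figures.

614 days

K = 0.00860 m/s × 86400 s/d = 743.0 m/d
Darcy flux q = K·i = 743.0 × 0.015 = 11.15 m/d
Average linear velocity = 11.15 / 0.27 = 41.28 m/d
Retardation R = 1 + ρ_b·K_d/n = 1 + 1.77×1.8/0.27 = 12.80
Contaminant velocity v_c = v/R = 41.28/12.80 = 3.225 m/d
L = 1.98 km = 1980 m
t = L/v_c = 1980/3.225 = 614.0 d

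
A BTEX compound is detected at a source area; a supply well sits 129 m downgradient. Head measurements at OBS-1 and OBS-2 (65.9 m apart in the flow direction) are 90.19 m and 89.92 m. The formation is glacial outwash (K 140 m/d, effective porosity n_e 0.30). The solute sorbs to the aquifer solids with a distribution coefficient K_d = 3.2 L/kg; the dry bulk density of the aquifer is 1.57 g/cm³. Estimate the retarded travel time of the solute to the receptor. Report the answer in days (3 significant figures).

Hydraulic gradient i = (90.19 − 89.92) / 65.9 = 0.27 / 65.9 = 0.004097
Darcy flux q = K·i = 140 × 0.004097 = 0.5736 m/d
Seepage velocity v = q / n = 0.5736 / 0.30 = 1.912 m/d
Retardation R = 1 + ρ_b·K_d/n = 1 + 1.57×3.2/0.30 = 17.75
Contaminant velocity v_c = v/R = 1.912/17.75 = 0.1077 m/d
t = L/v_c = 129/0.1077 = 1197 d

1200 days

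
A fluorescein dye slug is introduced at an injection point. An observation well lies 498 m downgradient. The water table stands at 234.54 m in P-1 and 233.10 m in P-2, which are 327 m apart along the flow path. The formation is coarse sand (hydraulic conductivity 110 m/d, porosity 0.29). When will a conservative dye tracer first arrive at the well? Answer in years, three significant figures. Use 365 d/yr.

0.817 years

Hydraulic gradient i = (234.54 − 233.10) / 327 = 1.44 / 327 = 0.004404
Specific discharge q = 110 × 0.004404 = 0.4844 m/d
v = Ki/n = 110·0.004404/0.29 = 1.670 m/d
t = L / v = 498 / 1.670 = 298.1 d
   = 298.1 / 365 = 0.817 yr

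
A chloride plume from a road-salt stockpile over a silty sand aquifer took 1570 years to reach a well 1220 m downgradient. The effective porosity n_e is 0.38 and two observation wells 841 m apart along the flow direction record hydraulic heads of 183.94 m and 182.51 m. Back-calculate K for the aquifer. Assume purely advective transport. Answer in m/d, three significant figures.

Hydraulic gradient i = (183.94 − 182.51) / 841 = 1.43 / 841 = 0.001700
t = 1570 years = 573100 d
v = L / t = 1220 / 573100 = 0.002129 m/d
K = v · n / i = 0.002129 × 0.38 / 0.001700 = 0.476 m/d

0.476 m/d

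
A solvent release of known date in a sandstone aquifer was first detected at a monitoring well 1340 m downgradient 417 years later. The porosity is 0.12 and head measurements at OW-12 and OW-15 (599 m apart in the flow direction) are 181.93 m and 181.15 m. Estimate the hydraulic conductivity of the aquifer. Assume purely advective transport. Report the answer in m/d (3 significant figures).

0.811 m/d

Hydraulic gradient i = (181.93 − 181.15) / 599 = 0.78 / 599 = 0.001302
t = 417 years = 152200 d
v = L / t = 1340 / 152200 = 0.008804 m/d
K = v · n / i = 0.008804 × 0.12 / 0.001302 = 0.811 m/d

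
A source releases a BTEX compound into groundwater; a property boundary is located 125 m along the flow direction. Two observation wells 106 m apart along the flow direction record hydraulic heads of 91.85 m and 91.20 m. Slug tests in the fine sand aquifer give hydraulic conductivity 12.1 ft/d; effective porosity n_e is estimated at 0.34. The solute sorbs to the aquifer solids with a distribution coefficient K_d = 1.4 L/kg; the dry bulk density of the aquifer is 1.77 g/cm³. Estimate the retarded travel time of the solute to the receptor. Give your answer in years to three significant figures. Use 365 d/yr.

42.7 years

Hydraulic gradient i = (91.85 − 91.20) / 106 = 0.65 / 106 = 0.006132
K = 12.1 ft/d × 0.3048 = 3.688 m/d
Darcy flux q = K·i = 3.688 × 0.006132 = 0.02262 m/d
v = Ki/n = 3.688·0.006132/0.34 = 0.06652 m/d
Retardation R = 1 + ρ_b·K_d/n = 1 + 1.77×1.4/0.34 = 8.288
Contaminant velocity v_c = v/R = 0.06652/8.288 = 0.008025 m/d
t = L/v_c = 125/0.008025 = 15580 d
   = 15580/365 = 42.7 yr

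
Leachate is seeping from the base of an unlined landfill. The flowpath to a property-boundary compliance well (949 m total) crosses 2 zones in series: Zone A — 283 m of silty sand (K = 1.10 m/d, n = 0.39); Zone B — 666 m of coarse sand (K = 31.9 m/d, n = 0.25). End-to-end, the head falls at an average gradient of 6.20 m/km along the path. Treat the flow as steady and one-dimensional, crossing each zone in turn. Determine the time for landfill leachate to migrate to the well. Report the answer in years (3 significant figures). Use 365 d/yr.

For zones in series the flux q is common to all zones; the equivalent conductivity is the harmonic (thickness-weighted) mean, K_eq = L_total / Σ(L_j/K_j).
Σ(L/K) = 283/1.10 + 666/31.9 = 257.3 + 20.88 = 278.2 d
K_eq = L_total / Σ(L/K) = 949 / 278.2 = 3.412 m/d
q = K_eq · i = 3.412 × 0.0062 = 0.02115 m/d (same in every zone)
Zone A: v = q/n = 0.02115/0.39 = 0.05424 m/d → t_A = 283/0.05424 = 5218 d
Zone B: v = q/n = 0.02115/0.25 = 0.08461 m/d → t_B = 666/0.08461 = 7871 d
Total t = 5218 + 7871 = 13090 d
   = 13090 / 365 = 35.9 yr

35.9 years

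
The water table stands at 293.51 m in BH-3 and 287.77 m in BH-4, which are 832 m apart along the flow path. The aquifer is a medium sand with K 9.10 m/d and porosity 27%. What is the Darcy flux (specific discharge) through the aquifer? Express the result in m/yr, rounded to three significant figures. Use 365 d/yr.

Hydraulic gradient i = (293.51 − 287.77) / 832 = 5.74 / 832 = 0.006899
q = Ki = 9.10 × 0.006899 = 0.06278 m/d
   = 0.06278 × 365 = 22.9 m/yr

22.9 m/yr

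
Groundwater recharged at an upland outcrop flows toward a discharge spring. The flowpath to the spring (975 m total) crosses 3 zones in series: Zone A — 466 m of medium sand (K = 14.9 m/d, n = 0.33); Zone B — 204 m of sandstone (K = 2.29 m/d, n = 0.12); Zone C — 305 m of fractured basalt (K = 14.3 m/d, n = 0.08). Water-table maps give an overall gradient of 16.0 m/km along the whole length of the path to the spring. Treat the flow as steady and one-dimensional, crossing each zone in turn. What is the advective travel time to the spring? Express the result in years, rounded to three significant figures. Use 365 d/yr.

5.04 years

Continuity: the same q passes through each zone, so ΔH = q·Σ(L_j/K_j) — the zones act as resistances in series.
Σ(L/K) = 466/14.9 + 204/2.29 + 305/14.3 = 31.28 + 89.08 + 21.33 = 141.7 d
K_eq = L_total / Σ(L/K) = 975 / 141.7 = 6.881 m/d
q = K_eq · i = 6.881 × 0.016 = 0.1101 m/d (same in every zone)
Zone A: v = q/n = 0.1101/0.33 = 0.3336 m/d → t_A = 466/0.3336 = 1397 d
Zone B: v = q/n = 0.1101/0.12 = 0.9175 m/d → t_B = 204/0.9175 = 222.3 d
Zone C: v = q/n = 0.1101/0.08 = 1.376 m/d → t_C = 305/1.376 = 221.6 d
Total t = 1397 + 222.3 + 221.6 = 1841 d
   = 1841 / 365 = 5.04 yr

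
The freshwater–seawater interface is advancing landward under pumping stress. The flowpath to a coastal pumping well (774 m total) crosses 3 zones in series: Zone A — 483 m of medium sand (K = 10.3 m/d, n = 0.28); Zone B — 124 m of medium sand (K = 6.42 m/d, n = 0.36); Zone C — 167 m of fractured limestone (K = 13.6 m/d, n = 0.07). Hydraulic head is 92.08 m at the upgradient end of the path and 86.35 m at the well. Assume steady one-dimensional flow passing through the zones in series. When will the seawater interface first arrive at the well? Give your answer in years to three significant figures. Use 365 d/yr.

7.19 years

Total head drop ΔH = 92.08 − 86.35 = 5.73 m
Continuity: the same q passes through each zone, so ΔH = q·Σ(L_j/K_j) — the zones act as resistances in series.
Σ(L/K) = 483/10.3 + 124/6.42 + 167/13.6 = 46.89 + 19.31 + 12.28 = 78.49 d
q = ΔH / Σ(L/K) = 5.73 / 78.49 = 0.07301 m/d (same in every zone)
Zone A: v = q/n = 0.07301/0.28 = 0.2607 m/d → t_A = 483/0.2607 = 1852 d
Zone B: v = q/n = 0.07301/0.36 = 0.2028 m/d → t_B = 124/0.2028 = 611.5 d
Zone C: v = q/n = 0.07301/0.07 = 1.043 m/d → t_C = 167/1.043 = 160.1 d
Total t = 1852 + 611.5 + 160.1 = 2624 d
   = 2624 / 365 = 7.19 yr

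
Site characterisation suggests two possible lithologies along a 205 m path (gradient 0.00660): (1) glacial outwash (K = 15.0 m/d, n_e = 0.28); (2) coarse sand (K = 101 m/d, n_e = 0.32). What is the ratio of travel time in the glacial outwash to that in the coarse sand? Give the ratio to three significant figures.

5.89

Unit 1 (glacial outwash): v = 15.0×0.0066/0.28 = 0.3536 m/d, t = 205/0.3536 = 579.8 d
Unit 2 (coarse sand): v = 101×0.0066/0.32 = 2.083 m/d, t = 205/2.083 = 98.41 d
t(glacial outwash) / t(coarse sand) = 579.8/98.41 = 5.89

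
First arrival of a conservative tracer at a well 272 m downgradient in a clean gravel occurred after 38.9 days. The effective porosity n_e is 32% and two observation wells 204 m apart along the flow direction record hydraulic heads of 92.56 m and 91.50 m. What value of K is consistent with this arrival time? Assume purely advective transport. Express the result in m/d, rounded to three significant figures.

Hydraulic gradient i = (92.56 − 91.50) / 204 = 1.06 / 204 = 0.005196
v = L / t = 272 / 38.9 = 6.992 m/d
K = v · n / i = 6.992 × 0.32 / 0.005196 = 431 m/d

431 m/d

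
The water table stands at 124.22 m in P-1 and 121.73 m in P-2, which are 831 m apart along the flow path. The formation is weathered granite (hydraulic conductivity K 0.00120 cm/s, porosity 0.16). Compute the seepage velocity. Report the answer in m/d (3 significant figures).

Hydraulic gradient i = (124.22 − 121.73) / 831 = 2.49 / 831 = 0.002996
K = 0.00120 cm/s × 864 = 1.037 m/d
q = Ki = 1.037 × 0.002996 = 0.003107 m/d
v = Ki/n = 1.037·0.002996/0.16 = 0.01942 m/d

0.0194 m/d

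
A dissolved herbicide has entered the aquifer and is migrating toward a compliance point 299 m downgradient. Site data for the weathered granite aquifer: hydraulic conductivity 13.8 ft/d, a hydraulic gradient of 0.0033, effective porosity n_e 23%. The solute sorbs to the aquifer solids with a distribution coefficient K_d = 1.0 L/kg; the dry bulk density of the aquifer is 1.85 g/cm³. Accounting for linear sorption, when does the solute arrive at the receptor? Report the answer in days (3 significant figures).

K = 13.8 ft/d × 0.3048 = 4.206 m/d
Specific discharge q = 4.206 × 0.0033 = 0.01388 m/d
Seepage velocity v = q / n = 0.01388 / 0.23 = 0.06035 m/d
Retardation R = 1 + ρ_b·K_d/n = 1 + 1.85×1.0/0.23 = 9.043
Contaminant velocity v_c = v/R = 0.06035/9.043 = 0.006673 m/d
t = L/v_c = 299/0.006673 = 44810 d

44800 days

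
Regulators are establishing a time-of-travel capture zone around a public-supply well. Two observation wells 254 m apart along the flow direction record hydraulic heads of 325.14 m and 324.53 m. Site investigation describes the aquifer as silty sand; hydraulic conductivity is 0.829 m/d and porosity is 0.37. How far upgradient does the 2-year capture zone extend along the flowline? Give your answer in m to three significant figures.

3.93 m

Hydraulic gradient i = (325.14 − 324.53) / 254 = 0.61 / 254 = 0.002402
Specific discharge q = 0.829 × 0.002402 = 0.001991 m/d
v = Ki/n = 0.829·0.002402/0.37 = 0.005381 m/d
T = 2 yr × 365 = 730 d
L = v × T = 0.005381 × 730 = 3.928 m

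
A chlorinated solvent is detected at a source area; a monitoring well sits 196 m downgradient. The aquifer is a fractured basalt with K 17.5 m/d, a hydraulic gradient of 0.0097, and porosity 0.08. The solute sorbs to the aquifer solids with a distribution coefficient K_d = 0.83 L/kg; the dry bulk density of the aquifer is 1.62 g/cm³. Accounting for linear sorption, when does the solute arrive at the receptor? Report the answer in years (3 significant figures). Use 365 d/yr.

4.51 years

Darcy flux q = K·i = 17.5 × 0.0097 = 0.1698 m/d
Average linear velocity = 0.1698 / 0.08 = 2.122 m/d
Retardation R = 1 + ρ_b·K_d/n = 1 + 1.62×0.83/0.08 = 17.81
Contaminant velocity v_c = v/R = 2.122/17.81 = 0.1192 m/d
t = L/v_c = 196/0.1192 = 1645 d
   = 1645/365 = 4.51 yr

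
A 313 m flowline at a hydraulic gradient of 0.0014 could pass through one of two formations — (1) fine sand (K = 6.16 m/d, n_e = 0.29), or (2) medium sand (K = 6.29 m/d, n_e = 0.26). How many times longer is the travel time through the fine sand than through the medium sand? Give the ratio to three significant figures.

1.14

Unit 1 (fine sand): v = 6.16×0.0014/0.29 = 0.02974 m/d, t = 313/0.02974 = 10530 d
Unit 2 (medium sand): v = 6.29×0.0014/0.26 = 0.03387 m/d, t = 313/0.03387 = 9241 d
t(fine sand) / t(medium sand) = 10530/9241 = 1.14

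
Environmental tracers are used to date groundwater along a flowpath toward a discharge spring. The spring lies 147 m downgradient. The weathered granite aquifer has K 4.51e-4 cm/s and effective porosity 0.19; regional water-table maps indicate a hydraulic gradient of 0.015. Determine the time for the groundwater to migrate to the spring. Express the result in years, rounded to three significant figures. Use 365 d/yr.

13.1 years

K = 4.51e-4 cm/s × 864 = 0.3897 m/d
Specific discharge q = 0.3897 × 0.015 = 0.005845 m/d
v_s = q/n_e = 0.005845/0.19 = 0.03076 m/d
t = L / v = 147 / 0.03076 = 4778 d
   = 4778 / 365 = 13.1 yr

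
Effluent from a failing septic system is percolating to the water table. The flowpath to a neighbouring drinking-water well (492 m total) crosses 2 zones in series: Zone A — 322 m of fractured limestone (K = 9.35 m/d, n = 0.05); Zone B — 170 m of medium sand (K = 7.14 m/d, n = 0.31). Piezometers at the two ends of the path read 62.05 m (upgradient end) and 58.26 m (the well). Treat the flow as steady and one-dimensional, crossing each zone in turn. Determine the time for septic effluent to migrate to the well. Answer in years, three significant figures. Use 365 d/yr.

2.90 years

Total head drop ΔH = 62.05 − 58.26 = 3.79 m
Steady 1-D flow in series ⇒ the Darcy flux q is identical in every zone and the zone head losses add (resistances L/K in series).
Σ(L/K) = 322/9.35 + 170/7.14 = 34.44 + 23.81 = 58.25 d
q = ΔH / Σ(L/K) = 3.79 / 58.25 = 0.06507 m/d (same in every zone)
Zone A: v = q/n = 0.06507/0.05 = 1.301 m/d → t_A = 322/1.301 = 247.4 d
Zone B: v = q/n = 0.06507/0.31 = 0.2099 m/d → t_B = 170/0.2099 = 809.9 d
Total t = 247.4 + 809.9 = 1057 d
   = 1057 / 365 = 2.90 yr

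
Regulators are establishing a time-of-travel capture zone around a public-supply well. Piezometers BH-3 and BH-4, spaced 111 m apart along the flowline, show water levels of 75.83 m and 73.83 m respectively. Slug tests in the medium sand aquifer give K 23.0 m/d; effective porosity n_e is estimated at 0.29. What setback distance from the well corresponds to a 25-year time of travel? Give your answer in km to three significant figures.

Hydraulic gradient i = (75.83 − 73.83) / 111 = 2.00 / 111 = 0.01802
Specific discharge q = 23.0 × 0.01802 = 0.4144 m/d
Seepage velocity v = q / n = 0.4144 / 0.29 = 1.429 m/d
T = 25 yr × 365 = 9125 d
L = v × T = 1.429 × 9125 = 13040 m
   = 13.0 km

13.0 km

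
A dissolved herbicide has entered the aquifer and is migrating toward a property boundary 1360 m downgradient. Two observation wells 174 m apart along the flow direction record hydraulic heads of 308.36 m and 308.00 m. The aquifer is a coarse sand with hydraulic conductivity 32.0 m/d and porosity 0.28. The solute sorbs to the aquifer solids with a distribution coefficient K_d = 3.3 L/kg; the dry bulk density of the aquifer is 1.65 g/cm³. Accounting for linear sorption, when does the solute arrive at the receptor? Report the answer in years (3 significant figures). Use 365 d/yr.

Hydraulic gradient i = (308.36 − 308.00) / 174 = 0.36 / 174 = 0.002069
q = Ki = 32.0 × 0.002069 = 0.06621 m/d
Seepage velocity v = q / n = 0.06621 / 0.28 = 0.2365 m/d
Retardation R = 1 + ρ_b·K_d/n = 1 + 1.65×3.3/0.28 = 20.45
Contaminant velocity v_c = v/R = 0.2365/20.45 = 0.01156 m/d
t = L/v_c = 1360/0.01156 = 117600 d
   = 117600/365 = 322 yr

322 years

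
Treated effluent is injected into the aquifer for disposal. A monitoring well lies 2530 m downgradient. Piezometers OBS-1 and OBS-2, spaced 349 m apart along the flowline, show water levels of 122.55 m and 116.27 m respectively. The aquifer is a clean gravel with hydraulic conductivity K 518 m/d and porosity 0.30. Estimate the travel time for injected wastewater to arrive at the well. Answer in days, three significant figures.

Hydraulic gradient i = (122.55 − 116.27) / 349 = 6.28 / 349 = 0.01799
Darcy flux q = K·i = 518 × 0.01799 = 9.321 m/d
Seepage velocity v = q / n = 9.321 / 0.30 = 31.07 m/d
t = L / v = 2530 / 31.07 = 81.43 d

81.4 days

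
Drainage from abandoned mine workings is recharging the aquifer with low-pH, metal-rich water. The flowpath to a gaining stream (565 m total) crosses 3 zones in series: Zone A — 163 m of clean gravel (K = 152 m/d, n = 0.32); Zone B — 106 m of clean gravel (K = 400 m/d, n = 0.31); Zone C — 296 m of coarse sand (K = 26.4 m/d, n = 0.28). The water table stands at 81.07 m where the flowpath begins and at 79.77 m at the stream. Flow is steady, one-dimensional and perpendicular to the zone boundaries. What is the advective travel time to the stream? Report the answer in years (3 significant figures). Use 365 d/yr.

4.44 years

Total head drop ΔH = 81.07 − 79.77 = 1.30 m
Steady 1-D flow in series ⇒ the Darcy flux q is identical in every zone and the zone head losses add (resistances L/K in series).
Σ(L/K) = 163/152 + 106/400 + 296/26.4 = 1.072 + 0.2650 + 11.21 = 12.55 d
q = ΔH / Σ(L/K) = 1.30 / 12.55 = 0.1036 m/d (same in every zone)
Zone A: v = q/n = 0.1036/0.32 = 0.3237 m/d → t_A = 163/0.3237 = 503.5 d
Zone B: v = q/n = 0.1036/0.31 = 0.3342 m/d → t_B = 106/0.3342 = 317.2 d
Zone C: v = q/n = 0.1036/0.28 = 0.3700 m/d → t_C = 296/0.3700 = 800.1 d
Total t = 503.5 + 317.2 + 800.1 = 1621 d
   = 1621 / 365 = 4.44 yr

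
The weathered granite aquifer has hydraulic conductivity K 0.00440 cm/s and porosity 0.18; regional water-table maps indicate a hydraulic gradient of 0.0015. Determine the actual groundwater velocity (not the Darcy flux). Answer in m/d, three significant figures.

0.0317 m/d

K = 0.00440 cm/s × 864 = 3.802 m/d
Darcy flux q = K·i = 3.802 × 0.0015 = 0.005702 m/d
Seepage velocity v = q / n = 0.005702 / 0.18 = 0.03168 m/d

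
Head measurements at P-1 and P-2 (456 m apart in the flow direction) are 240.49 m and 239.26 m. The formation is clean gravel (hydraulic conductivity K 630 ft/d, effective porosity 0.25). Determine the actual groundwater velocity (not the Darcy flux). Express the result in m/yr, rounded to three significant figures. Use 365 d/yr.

756 m/yr

Hydraulic gradient i = (240.49 − 239.26) / 456 = 1.23 / 456 = 0.002697
K = 630 ft/d × 0.3048 = 192.0 m/d
Darcy flux q = K·i = 192.0 × 0.002697 = 0.5180 m/d
Seepage velocity v = q / n = 0.5180 / 0.25 = 2.072 m/d
   = 2.072 × 365 = 756 m/yr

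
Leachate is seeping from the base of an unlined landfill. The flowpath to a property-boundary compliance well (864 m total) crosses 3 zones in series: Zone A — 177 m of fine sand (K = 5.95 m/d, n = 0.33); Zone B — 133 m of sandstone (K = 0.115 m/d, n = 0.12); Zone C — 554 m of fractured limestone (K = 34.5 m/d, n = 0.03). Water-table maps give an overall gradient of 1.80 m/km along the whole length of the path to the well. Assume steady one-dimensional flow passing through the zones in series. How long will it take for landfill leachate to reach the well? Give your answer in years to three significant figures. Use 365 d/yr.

For zones in series the flux q is common to all zones; the equivalent conductivity is the harmonic (thickness-weighted) mean, K_eq = L_total / Σ(L_j/K_j).
Σ(L/K) = 177/5.95 + 133/0.115 + 554/34.5 = 29.75 + 1157 + 16.06 = 1202 d
K_eq = L_total / Σ(L/K) = 864 / 1202 = 0.7186 m/d
q = K_eq · i = 0.7186 × 0.0018 = 0.001293 m/d (same in every zone)
Zone A: v = q/n = 0.001293/0.33 = 0.003920 m/d → t_A = 177/0.003920 = 45160 d
Zone B: v = q/n = 0.001293/0.12 = 0.01078 m/d → t_B = 133/0.01078 = 12340 d
Zone C: v = q/n = 0.001293/0.03 = 0.04312 m/d → t_C = 554/0.04312 = 12850 d
Total t = 45160 + 12340 + 12850 = 70340 d
   = 70340 / 365 = 193 yr

193 years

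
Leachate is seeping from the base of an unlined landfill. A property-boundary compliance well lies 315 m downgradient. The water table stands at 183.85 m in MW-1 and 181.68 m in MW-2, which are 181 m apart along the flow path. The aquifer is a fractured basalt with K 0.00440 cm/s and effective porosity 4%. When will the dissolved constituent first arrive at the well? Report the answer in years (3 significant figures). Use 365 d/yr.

0.757 years

Hydraulic gradient i = (183.85 − 181.68) / 181 = 2.17 / 181 = 0.01199
K = 0.00440 cm/s × 864 = 3.802 m/d
Darcy flux q = K·i = 3.802 × 0.01199 = 0.04558 m/d
v = Ki/n = 3.802·0.01199/0.04 = 1.139 m/d
t = L / v = 315 / 1.139 = 276.5 d
   = 276.5 / 365 = 0.757 yr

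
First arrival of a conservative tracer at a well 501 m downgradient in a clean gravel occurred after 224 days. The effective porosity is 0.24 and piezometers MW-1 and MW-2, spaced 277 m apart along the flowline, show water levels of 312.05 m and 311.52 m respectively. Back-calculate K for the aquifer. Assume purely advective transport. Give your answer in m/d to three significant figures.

Hydraulic gradient i = (312.05 − 311.52) / 277 = 0.53 / 277 = 0.001913
v = L / t = 501 / 224 = 2.237 m/d
K = v · n / i = 2.237 × 0.24 / 0.001913 = 281 m/d

281 m/d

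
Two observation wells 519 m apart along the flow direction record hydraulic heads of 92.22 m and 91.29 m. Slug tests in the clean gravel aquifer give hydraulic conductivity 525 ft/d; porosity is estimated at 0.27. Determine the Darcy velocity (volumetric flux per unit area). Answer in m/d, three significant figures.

0.287 m/d

Hydraulic gradient i = (92.22 − 91.29) / 519 = 0.93 / 519 = 0.001792
K = 525 ft/d × 0.3048 = 160.0 m/d
Darcy flux q = K·i = 160.0 × 0.001792 = 0.2867 m/d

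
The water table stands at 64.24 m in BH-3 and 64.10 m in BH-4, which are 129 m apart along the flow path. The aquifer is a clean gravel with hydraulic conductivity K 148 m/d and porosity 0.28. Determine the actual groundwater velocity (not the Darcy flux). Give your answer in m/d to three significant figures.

Hydraulic gradient i = (64.24 − 64.10) / 129 = 0.14 / 129 = 0.001085
Specific discharge q = 148 × 0.001085 = 0.1606 m/d
Average linear velocity = 0.1606 / 0.28 = 0.5736 m/d

0.574 m/d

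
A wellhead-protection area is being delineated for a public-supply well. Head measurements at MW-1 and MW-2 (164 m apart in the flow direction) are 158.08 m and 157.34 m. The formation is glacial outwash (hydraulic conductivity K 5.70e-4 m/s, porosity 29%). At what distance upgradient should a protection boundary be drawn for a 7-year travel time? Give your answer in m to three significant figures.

1960 m

Hydraulic gradient i = (158.08 − 157.34) / 164 = 0.74 / 164 = 0.004512
K = 5.70e-4 m/s × 86400 s/d = 49.25 m/d
Darcy flux q = K·i = 49.25 × 0.004512 = 0.2222 m/d
v = Ki/n = 49.25·0.004512/0.29 = 0.7663 m/d
T = 7 yr × 365 = 2555 d
L = v × T = 0.7663 × 2555 = 1958 m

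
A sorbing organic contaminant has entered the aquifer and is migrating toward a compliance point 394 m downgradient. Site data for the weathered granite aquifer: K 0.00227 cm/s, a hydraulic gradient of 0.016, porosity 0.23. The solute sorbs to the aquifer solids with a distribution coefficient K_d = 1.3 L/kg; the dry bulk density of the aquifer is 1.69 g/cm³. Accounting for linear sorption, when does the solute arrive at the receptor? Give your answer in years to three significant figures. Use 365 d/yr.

K = 0.00227 cm/s × 864 = 1.961 m/d
Darcy flux q = K·i = 1.961 × 0.016 = 0.03138 m/d
v_s = q/n_e = 0.03138/0.23 = 0.1364 m/d
Retardation R = 1 + ρ_b·K_d/n = 1 + 1.69×1.3/0.23 = 10.55
Contaminant velocity v_c = v/R = 0.1364/10.55 = 0.01293 m/d
t = L/v_c = 394/0.01293 = 30470 d
   = 30470/365 = 83.5 yr

83.5 years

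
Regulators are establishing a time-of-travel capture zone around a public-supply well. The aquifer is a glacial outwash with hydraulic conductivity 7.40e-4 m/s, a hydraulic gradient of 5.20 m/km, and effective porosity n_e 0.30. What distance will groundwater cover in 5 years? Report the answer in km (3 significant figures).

K = 7.40e-4 m/s × 86400 s/d = 63.94 m/d
Darcy flux q = K·i = 63.94 × 0.0052 = 0.3325 m/d
v_s = q/n_e = 0.3325/0.30 = 1.108 m/d
T = 5 yr × 365 = 1825 d
L = v × T = 1.108 × 1825 = 2023 m
   = 2.02 km

2.02 km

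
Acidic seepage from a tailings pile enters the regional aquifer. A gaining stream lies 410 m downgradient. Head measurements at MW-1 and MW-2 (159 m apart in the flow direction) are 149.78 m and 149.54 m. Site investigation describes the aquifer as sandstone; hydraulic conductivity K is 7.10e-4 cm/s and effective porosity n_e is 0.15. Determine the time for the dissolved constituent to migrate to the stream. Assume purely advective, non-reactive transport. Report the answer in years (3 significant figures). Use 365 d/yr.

Hydraulic gradient i = (149.78 − 149.54) / 159 = 0.24 / 159 = 0.001509
K = 7.10e-4 cm/s × 864 = 0.6134 m/d
q = Ki = 0.6134 × 0.001509 = 9.259e-4 m/d
Seepage velocity v = q / n = 9.259e-4 / 0.15 = 0.006173 m/d
t = L / v = 410 / 0.006173 = 66420 d
   = 66420 / 365 = 182 yr

182 years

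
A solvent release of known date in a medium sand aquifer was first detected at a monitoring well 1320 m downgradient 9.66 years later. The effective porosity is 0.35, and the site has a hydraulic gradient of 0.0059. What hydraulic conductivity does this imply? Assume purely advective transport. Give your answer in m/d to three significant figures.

22.2 m/d

t = 9.66 years = 3526 d
v = L / t = 1320 / 3526 = 0.3744 m/d
K = v · n / i = 0.3744 × 0.35 / 0.0059 = 22.2 m/d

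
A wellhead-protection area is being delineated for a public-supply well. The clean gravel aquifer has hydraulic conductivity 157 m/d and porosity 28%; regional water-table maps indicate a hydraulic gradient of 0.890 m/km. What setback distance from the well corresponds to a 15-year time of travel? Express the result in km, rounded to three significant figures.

Darcy flux q = K·i = 157 × 8.9e-4 = 0.1397 m/d
Average linear velocity = 0.1397 / 0.28 = 0.4990 m/d
T = 15 yr × 365 = 5475 d
L = v × T = 0.4990 × 5475 = 2732 m
   = 2.73 km

2.73 km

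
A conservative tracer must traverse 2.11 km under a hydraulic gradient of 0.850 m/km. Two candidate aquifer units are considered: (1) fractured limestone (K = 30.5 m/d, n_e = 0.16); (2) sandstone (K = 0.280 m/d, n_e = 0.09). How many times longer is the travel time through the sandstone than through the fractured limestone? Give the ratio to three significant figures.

Unit 1 (fractured limestone): v = 30.5×8.5e-4/0.16 = 0.1620 m/d, t = 2110/0.1620 = 13020 d
Unit 2 (sandstone): v = 0.280×8.5e-4/0.09 = 0.002644 m/d, t = 2110/0.002644 = 797900 d
t(sandstone) / t(fractured limestone) = 797900/13020 = 61.3

61.3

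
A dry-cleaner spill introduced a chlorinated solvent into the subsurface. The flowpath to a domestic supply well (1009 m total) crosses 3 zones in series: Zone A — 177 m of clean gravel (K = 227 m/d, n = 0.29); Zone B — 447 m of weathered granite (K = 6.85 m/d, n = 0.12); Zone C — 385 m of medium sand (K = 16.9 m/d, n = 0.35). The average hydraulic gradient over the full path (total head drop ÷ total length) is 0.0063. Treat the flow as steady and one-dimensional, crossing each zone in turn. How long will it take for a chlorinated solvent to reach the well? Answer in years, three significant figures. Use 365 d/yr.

9.18 years

Steady 1-D flow in series ⇒ the Darcy flux q is identical in every zone and the zone head losses add (resistances L/K in series).
Σ(L/K) = 177/227 + 447/6.85 + 385/16.9 = 0.7797 + 65.26 + 22.78 = 88.82 d
K_eq = L_total / Σ(L/K) = 1009 / 88.82 = 11.36 m/d
q = K_eq · i = 11.36 × 0.0063 = 0.07157 m/d (same in every zone)
Zone A: v = q/n = 0.07157/0.29 = 0.2468 m/d → t_A = 177/0.2468 = 717.2 d
Zone B: v = q/n = 0.07157/0.12 = 0.5964 m/d → t_B = 447/0.5964 = 749.5 d
Zone C: v = q/n = 0.07157/0.35 = 0.2045 m/d → t_C = 385/0.2045 = 1883 d
Total t = 717.2 + 749.5 + 1883 = 3349 d
   = 3349 / 365 = 9.18 yr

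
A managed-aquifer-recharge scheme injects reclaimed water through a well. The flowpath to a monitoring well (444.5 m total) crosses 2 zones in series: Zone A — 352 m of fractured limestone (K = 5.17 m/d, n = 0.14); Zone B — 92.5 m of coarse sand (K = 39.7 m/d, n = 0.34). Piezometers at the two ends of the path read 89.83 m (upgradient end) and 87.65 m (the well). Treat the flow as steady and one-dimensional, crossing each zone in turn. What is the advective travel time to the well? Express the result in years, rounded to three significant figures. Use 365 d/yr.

7.14 years

Total head drop ΔH = 89.83 − 87.65 = 2.18 m
Steady 1-D flow in series ⇒ the Darcy flux q is identical in every zone and the zone head losses add (resistances L/K in series).
Σ(L/K) = 352/5.17 + 92.5/39.7 = 68.09 + 2.330 = 70.42 d
q = ΔH / Σ(L/K) = 2.18 / 70.42 = 0.03096 m/d (same in every zone)
Zone A: v = q/n = 0.03096/0.14 = 0.2211 m/d → t_A = 352/0.2211 = 1592 d
Zone B: v = q/n = 0.03096/0.34 = 0.09106 m/d → t_B = 92.5/0.09106 = 1016 d
Total t = 1592 + 1016 = 2608 d
   = 2608 / 365 = 7.14 yr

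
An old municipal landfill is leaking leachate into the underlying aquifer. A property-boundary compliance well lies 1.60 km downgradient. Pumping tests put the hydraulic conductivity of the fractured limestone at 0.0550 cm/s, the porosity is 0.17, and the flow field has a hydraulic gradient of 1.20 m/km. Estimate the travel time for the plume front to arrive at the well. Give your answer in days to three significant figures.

K = 0.0550 cm/s × 864 = 47.52 m/d
Specific discharge q = 47.52 × 0.0012 = 0.05702 m/d
Seepage velocity v = q / n = 0.05702 / 0.17 = 0.3354 m/d
L = 1.60 km = 1600 m
t = L / v = 1600 / 0.3354 = 4770 d

4770 days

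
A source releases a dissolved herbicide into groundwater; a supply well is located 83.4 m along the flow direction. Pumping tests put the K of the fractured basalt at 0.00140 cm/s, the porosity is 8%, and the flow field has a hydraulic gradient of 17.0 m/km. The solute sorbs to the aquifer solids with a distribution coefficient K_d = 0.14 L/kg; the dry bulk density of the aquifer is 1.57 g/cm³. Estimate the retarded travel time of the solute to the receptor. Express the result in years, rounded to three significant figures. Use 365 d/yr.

K = 0.00140 cm/s × 864 = 1.210 m/d
Darcy flux q = K·i = 1.210 × 0.017 = 0.02056 m/d
Average linear velocity = 0.02056 / 0.08 = 0.2570 m/d
Retardation R = 1 + ρ_b·K_d/n = 1 + 1.57×0.14/0.08 = 3.748
Contaminant velocity v_c = v/R = 0.2570/3.748 = 0.06859 m/d
t = L/v_c = 83.4/0.06859 = 1216 d
   = 1216/365 = 3.33 yr

3.33 years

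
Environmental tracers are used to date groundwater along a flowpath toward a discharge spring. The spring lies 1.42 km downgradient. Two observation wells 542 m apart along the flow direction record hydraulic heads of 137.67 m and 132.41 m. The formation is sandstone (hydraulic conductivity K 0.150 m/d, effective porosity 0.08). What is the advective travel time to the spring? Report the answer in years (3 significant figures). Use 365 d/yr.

Hydraulic gradient i = (137.67 − 132.41) / 542 = 5.26 / 542 = 0.009705
Specific discharge q = 0.150 × 0.009705 = 0.001456 m/d
v_s = q/n_e = 0.001456/0.08 = 0.01820 m/d
L = 1.42 km = 1420 m
t = L / v = 1420 / 0.01820 = 78040 d
   = 78040 / 365 = 214 yr

214 years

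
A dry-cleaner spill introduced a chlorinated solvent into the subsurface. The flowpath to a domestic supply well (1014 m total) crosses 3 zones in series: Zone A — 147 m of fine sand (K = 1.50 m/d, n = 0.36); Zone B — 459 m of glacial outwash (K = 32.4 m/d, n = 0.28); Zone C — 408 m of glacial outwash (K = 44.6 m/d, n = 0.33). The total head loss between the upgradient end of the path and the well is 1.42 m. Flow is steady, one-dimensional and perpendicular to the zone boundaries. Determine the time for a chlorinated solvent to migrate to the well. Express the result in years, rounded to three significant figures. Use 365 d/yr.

Continuity: the same q passes through each zone, so ΔH = q·Σ(L_j/K_j) — the zones act as resistances in series.
Σ(L/K) = 147/1.50 + 459/32.4 + 408/44.6 = 98.00 + 14.17 + 9.148 = 121.3 d
q = ΔH / Σ(L/K) = 1.42 / 121.3 = 0.01171 m/d (same in every zone)
Zone A: v = q/n = 0.01171/0.36 = 0.03251 m/d → t_A = 147/0.03251 = 4521 d
Zone B: v = q/n = 0.01171/0.28 = 0.04180 m/d → t_B = 459/0.04180 = 10980 d
Zone C: v = q/n = 0.01171/0.33 = 0.03547 m/d → t_C = 408/0.03547 = 11500 d
Total t = 4521 + 10980 + 11500 = 27000 d
   = 27000 / 365 = 74.0 yr

74.0 years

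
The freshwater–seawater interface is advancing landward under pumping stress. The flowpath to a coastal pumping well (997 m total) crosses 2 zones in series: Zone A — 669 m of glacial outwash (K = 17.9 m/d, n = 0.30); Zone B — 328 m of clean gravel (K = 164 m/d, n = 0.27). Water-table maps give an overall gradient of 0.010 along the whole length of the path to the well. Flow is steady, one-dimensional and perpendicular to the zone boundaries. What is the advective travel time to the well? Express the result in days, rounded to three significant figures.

Continuity: the same q passes through each zone, so ΔH = q·Σ(L_j/K_j) — the zones act as resistances in series.
Σ(L/K) = 669/17.9 + 328/164 = 37.37 + 2.000 = 39.37 d
K_eq = L_total / Σ(L/K) = 997 / 39.37 = 25.32 m/d
q = K_eq · i = 25.32 × 0.010 = 0.2532 m/d (same in every zone)
Zone A: v = q/n = 0.2532/0.30 = 0.8440 m/d → t_A = 669/0.8440 = 792.6 d
Zone B: v = q/n = 0.2532/0.27 = 0.9378 m/d → t_B = 328/0.9378 = 349.7 d
Total t = 792.6 + 349.7 = 1142 d

1140 days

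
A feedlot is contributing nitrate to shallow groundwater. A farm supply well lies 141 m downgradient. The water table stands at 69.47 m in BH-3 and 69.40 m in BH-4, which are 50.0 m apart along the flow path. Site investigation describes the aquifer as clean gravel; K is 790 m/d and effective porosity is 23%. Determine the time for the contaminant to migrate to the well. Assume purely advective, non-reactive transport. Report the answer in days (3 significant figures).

29.3 days

Hydraulic gradient i = (69.47 − 69.40) / 50.0 = 0.07 / 50.0 = 0.001400
Darcy flux q = K·i = 790 × 0.001400 = 1.106 m/d
v = Ki/n = 790·0.001400/0.23 = 4.809 m/d
t = L / v = 141 / 4.809 = 29.32 d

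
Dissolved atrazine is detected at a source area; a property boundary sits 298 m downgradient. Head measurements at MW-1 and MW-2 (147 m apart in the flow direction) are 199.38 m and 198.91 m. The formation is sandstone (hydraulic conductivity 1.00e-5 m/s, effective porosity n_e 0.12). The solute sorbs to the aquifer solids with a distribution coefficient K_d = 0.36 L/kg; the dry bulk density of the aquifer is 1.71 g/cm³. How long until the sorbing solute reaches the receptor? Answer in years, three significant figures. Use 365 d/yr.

Hydraulic gradient i = (199.38 − 198.91) / 147 = 0.47 / 147 = 0.003197
K = 1.00e-5 m/s × 86400 s/d = 0.8640 m/d
Specific discharge q = 0.8640 × 0.003197 = 0.002762 m/d
Seepage velocity v = q / n = 0.002762 / 0.12 = 0.02302 m/d
Retardation R = 1 + ρ_b·K_d/n = 1 + 1.71×0.36/0.12 = 6.130
Contaminant velocity v_c = v/R = 0.02302/6.130 = 0.003755 m/d
t = L/v_c = 298/0.003755 = 79350 d
   = 79350/365 = 217 yr

217 years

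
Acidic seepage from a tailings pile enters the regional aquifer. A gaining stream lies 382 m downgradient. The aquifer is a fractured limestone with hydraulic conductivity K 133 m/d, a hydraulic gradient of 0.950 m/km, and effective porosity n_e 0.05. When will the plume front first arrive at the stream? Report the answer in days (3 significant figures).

Darcy flux q = K·i = 133 × 9.5e-4 = 0.1264 m/d
v_s = q/n_e = 0.1264/0.05 = 2.527 m/d
t = L / v = 382 / 2.527 = 151.2 d

151 days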